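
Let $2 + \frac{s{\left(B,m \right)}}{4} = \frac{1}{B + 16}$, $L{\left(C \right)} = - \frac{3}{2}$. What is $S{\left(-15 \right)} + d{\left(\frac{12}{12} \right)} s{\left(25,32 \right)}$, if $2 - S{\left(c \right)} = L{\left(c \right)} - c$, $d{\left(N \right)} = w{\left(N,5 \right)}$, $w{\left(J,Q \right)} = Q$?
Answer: $- \frac{4183}{82} \approx -51.012$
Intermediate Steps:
$L{\left(C \right)} = - \frac{3}{2}$ ($L{\left(C \right)} = \left(-3\right) \frac{1}{2} = - \frac{3}{2}$)
$d{\left(N \right)} = 5$
$s{\left(B,m \right)} = -8 + \frac{4}{16 + B}$ ($s{\left(B,m \right)} = -8 + \frac{4}{B + 16} = -8 + \frac{4}{16 + B}$)
$S{\left(c \right)} = \frac{7}{2} + c$ ($S{\left(c \right)} = 2 - \left(- \frac{3}{2} - c\right) = 2 + \left(\frac{3}{2} + c\right) = \frac{7}{2} + c$)
$S{\left(-15 \right)} + d{\left(\frac{12}{12} \right)} s{\left(25,32 \right)} = \left(\frac{7}{2} - 15\right) + 5 \frac{4 \left(-31 - 50\right)}{16 + 25} = - \frac{23}{2} + 5 \frac{4 \left(-31 - 50\right)}{41} = - \frac{23}{2} + 5 \cdot 4 \cdot \frac{1}{41} \left(-81\right) = - \frac{23}{2} + 5 \left(- \frac{324}{41}\right) = - \frac{23}{2} - \frac{1620}{41} = - \frac{4183}{82}$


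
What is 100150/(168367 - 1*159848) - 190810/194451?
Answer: 17848757260/1656528069 ≈ 10.775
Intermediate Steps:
100150/(168367 - 1*159848) - 190810/194451 = 100150/(168367 - 159848) - 190810*1/194451 = 100150/8519 - 190810/194451 = 17848757260/1656528069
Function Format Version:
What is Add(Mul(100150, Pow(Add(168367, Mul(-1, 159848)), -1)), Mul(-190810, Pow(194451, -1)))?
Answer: Rational(17848757260, 1656528069) ≈ 10.775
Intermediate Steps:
Add(Mul(100150, Pow(Add(168367, Mul(-1, 159848)), -1)), Mul(-190810, Pow(194451, -1))) = Add(Mul(100150, Pow(Add(168367, -159848), -1)), Mul(-190810, Rational(1, 194451))) = Add(Mul(100150, Pow(8519, -1)), Rational(-190810, 194451)) = Add(Mul(100150, Rational(1, 8519)), Rational(-190810, 194451)) = Add(Rational(100150, 8519), Rational(-190810, 194451)) = Rational(17848757260, 1656528069)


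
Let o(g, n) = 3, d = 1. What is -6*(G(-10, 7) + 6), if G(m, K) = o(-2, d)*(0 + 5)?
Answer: -126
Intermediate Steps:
G(m, K) = 15 (G(m, K) = 3*(0 + 5) = 3*5 = 15)
-6*(G(-10, 7) + 6) = -6*(15 + 6) = -6*21 = -126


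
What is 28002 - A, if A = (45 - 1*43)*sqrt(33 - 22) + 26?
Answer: 27976 - 2*sqrt(11) ≈ 27969.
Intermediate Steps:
A = 26 + 2*sqrt(11) (A = (45 - 43)*sqrt(11) + 26 = 2*sqrt(11) + 26 = 26 + 2*sqrt(11) ≈ 32.633)
28002 - A = 28002 - (26 + 2*sqrt(11)) = 28002 + (-26 - 2*sqrt(11)) = 27976 - 2*sqrt(11)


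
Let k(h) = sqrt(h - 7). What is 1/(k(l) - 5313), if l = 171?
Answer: -5313/28227805 - 2*sqrt(41)/28227805 ≈ -0.00018867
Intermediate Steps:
k(h) = sqrt(-7 + h)
1/(k(l) - 5313) = 1/(sqrt(-7 + 171) - 5313) = 1/(sqrt(164) - 5313) = 1/(2*sqrt(41) - 5313) = 1/(-5313 + 2*sqrt(41))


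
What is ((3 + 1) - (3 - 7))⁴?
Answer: 4096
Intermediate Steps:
((3 + 1) - (3 - 7))⁴ = (4 - 1*(-4))⁴ = (4 + 4)⁴ = 8⁴ = 4096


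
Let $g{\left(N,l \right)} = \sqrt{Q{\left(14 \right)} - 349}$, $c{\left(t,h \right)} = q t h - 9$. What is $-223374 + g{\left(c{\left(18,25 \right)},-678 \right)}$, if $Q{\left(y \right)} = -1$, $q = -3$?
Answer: $-223374 + 5 i \sqrt{14} \approx -2.2337 \cdot 10^{5} + 18.708 i$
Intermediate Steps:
$c{\left(t,h \right)} = -9 - 3 h t$ ($c{\left(t,h \right)} = - 3 t h - 9 = - 3 h t - 9 = -9 - 3 h t$)
$g{\left(N,l \right)} = 5 i \sqrt{14}$ ($g{\left(N,l \right)} = \sqrt{-1 - 349} = \sqrt{-350} = 5 i \sqrt{14}$)
$-223374 + g{\left(c{\left(18,25 \right)},-678 \right)} = -223374 + 5 i \sqrt{14}$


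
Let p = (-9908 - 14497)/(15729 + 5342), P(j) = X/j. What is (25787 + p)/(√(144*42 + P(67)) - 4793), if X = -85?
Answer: -21810152649604/4052942983799 - 67916684*√27143777/4052942983799 ≈ -5.4686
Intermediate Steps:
P(j) = -85/j
p = -24405/21071 ≈ -1.1582
(25787 + p)/(√(144*42 + P(67)) - 4793) = (25787 - 24405/21071)/(√(144*42 - 85/67) - 4793) = 543333472/(21071*(√(6048 - 85*1/67) - 4793)) = 543333472/(21071*(√(6048 - 85/67) - 4793)) = 543333472/(21071*(√(405131/67) - 4793)) = 543333472/(21071*(√27143777/67 - 4793)) = 543333472/(21071*(-4793 + √27143777/67))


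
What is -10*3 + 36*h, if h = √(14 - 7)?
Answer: -30 + 36*√7 ≈ 65.247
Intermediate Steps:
h = √7 ≈ 2.6458
-10*3 + 36*h = -10*3 + 36*√7 = -30 + 36*√7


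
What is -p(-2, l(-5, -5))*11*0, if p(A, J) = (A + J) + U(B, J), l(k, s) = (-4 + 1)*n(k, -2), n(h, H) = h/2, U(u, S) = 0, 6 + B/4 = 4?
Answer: 0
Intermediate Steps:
B = -8 (B = -24 + 4*4 = -24 + 16 = -8)
n(h, H) = h/2 (n(h, H) = h*(½) = h/2)
l(k, s) = -3*k/2 (l(k, s) = (-4 + 1)*(k/2) = -3*k/2)
p(A, J) = A + J (p(A, J) = (A + J) + 0 = A + J)
-p(-2, l(-5, -5))*11*0 = -(-2 - 3/2*(-5))*11*0 = -(-2 + 15/2)*11*0 = -(11/2)*11*0 = -121*0/2 = -1*0 = 0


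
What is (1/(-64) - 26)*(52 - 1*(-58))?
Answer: -91575/32 ≈ -2861.7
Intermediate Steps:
(1/(-64) - 26)*(52 - 1*(-58)) = (-1/64 - 26)*(52 + 58) = -1665/64*110 = -91575/32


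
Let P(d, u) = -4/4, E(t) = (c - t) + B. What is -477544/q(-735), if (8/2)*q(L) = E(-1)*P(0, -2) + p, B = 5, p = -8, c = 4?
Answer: 955088/9 ≈ 1.0612e+5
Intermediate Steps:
E(t) = 9 - t (E(t) = (4 - t) + 5 = 9 - t)
P(d, u) = -1 (P(d, u) = -4*¼ = -1)
q(L) = -9/2 (q(L) = ((9 - 1*(-1))*(-1) - 8)/4 = ((9 + 1)*(-1) - 8)/4 = (10*(-1) - 8)/4 = (-10 - 8)/4 = (¼)*(-18) = -9/2)
-477544/q(-735) = -477544/(-9/2) = -477544*(-2/9) = 955088/9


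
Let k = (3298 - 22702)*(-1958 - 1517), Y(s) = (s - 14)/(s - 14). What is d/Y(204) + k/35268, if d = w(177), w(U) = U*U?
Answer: 97695006/2939 ≈ 33241.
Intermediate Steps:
Y(s) = 1 (Y(s) = (-14 + s)/(-14 + s) = 1)
w(U) = U²
d = 31329 (d = 177² = 31329)
k = 67428900 (k = -19404*(-3475) = 67428900)
d/Y(204) + k/35268 = 31329/1 + 67428900/35268 = 31329*1 + 67428900*(1/35268) = 31329 + 5619075/2939 = 97695006/2939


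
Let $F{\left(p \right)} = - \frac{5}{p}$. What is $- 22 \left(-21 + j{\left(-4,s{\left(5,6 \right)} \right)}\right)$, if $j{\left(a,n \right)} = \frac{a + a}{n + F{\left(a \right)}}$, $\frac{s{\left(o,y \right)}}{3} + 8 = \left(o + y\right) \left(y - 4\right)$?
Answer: $\frac{80630}{173} \approx 466.07$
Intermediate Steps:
$s{\left(o,y \right)} = -24 + 3 \left(-4 + y\right) \left(o + y\right)$ ($s{\left(o,y \right)} = -24 + 3 \left(o + y\right) \left(y - 4\right) = -24 + 3 \left(o + y\right) \left(-4 + y\right) = -24 + 3 \left(-4 + y\right) \left(o + y\right)$)
$j{\left(a,n \right)} = \frac{2 a}{n - \frac{5}{a}}$ ($j{\left(a,n \right)} = \frac{a + a}{n - \frac{5}{a}} = \frac{2 a}{n - \frac{5}{a}}$)
$- 22 \left(-21 + j{\left(-4,s{\left(5,6 \right)} \right)}\right) = - 22 \left(-21 + \frac{2 \left(-4\right)^{2}}{-5 - 4 \left(-24 - 60 - 72 + 3 \cdot 6^{2} + 3 \cdot 5 \cdot 6\right)}\right) = - 22 \left(-21 + 2 \cdot 16 \frac{1}{-5 - 4 \left(-24 - 60 - 72 + 3 \cdot 36 + 90\right)}\right) = - 22 \left(-21 + 2 \cdot 16 \frac{1}{-5 - 4 \left(-24 - 60 - 72 + 108 + 90\right)}\right) = - 22 \left(-21 + 2 \cdot 16 \frac{1}{-5 - 168}\right) = - 22 \left(-21 + 2 \cdot 16 \frac{1}{-173}\right) = - 22 \left(-21 + 2 \cdot 16 \left(- \frac{1}{173}\right)\right) = - 22 \left(-21 - \frac{32}{173}\right) = \left(-22\right) \left(- \frac{3665}{173}\right) = \frac{80630}{173}$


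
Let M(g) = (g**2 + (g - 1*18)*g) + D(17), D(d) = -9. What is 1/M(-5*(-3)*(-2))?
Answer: 1/2331 ≈ 0.00042900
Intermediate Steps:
M(g) = -9 + g**2 + g*(-18 + g) (M(g) = (g**2 + (g - 1*18)*g) - 9 = (g**2 + (g - 18)*g) - 9 = (g**2 + (-18 + g)*g) - 9 = (g**2 + g*(-18 + g)) - 9 = -9 + g**2 + g*(-18 + g))
1/M(-5*(-3)*(-2)) = 1/(-9 - 18*(-5*(-3))*(-2) + 2*(-5*(-3)*(-2))**2) = 1/(-9 - 270*(-2) + 2*(15*(-2))**2) = 1/(-9 - 18*(-30) + 2*(-30)**2) = 1/(-9 + 540 + 2*900) = 1/(-9 + 540 + 1800) = 1/2331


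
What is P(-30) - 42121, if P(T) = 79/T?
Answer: -1263709/30 ≈ -42124.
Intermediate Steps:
P(-30) - 42121 = 79/(-30) - 42121 = 79*(-1/30) - 42121 = -79/30 - 42121 = -1263709/30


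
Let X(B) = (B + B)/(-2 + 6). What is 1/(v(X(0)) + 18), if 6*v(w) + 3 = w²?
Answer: 2/35 ≈ 0.057143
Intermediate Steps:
X(B) = B/2 (X(B) = (2*B)/4 = (2*B)*(¼) = B/2)
v(w) = -½ + w²/6
1/(v(X(0)) + 18) = 1/((-½ + ((½)*0)²/6) + 18) = 1/((-½ + (⅙)*0²) + 18) = 1/((-½ + (⅙)*0) + 18) = 1/((-½ + 0) + 18) = 1/(-½ + 18) = 1/(35/2) = 2/35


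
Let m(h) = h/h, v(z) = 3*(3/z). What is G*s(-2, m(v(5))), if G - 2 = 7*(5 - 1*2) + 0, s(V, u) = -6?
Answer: -138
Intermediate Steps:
v(z) = 9/z
m(h) = 1
G = 23 (G = 2 + (7*(5 - 1*2) + 0) = 2 + (7*(5 - 2) + 0) = 2 + (7*3 + 0) = 2 + (21 + 0) = 2 + 21 = 23)
G*s(-2, m(v(5))) = 23*(-6) = -138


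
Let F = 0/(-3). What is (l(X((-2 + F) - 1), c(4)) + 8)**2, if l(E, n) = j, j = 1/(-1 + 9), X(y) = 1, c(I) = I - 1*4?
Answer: 4225/64 ≈ 66.016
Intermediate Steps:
F = 0 (F = 0*(-1/3) = 0)
c(I) = -4 + I (c(I) = I - 4 = -4 + I)
j = 1/8 ≈ 0.12500
l(E, n) = 1/8
(l(X((-2 + F) - 1), c(4)) + 8)**2 = (1/8 + 8)**2 = (65/8)**2 = 4225/64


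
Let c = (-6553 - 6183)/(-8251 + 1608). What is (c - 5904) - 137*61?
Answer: -94723087/6643 ≈ -14259.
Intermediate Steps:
c = 12736/6643 (c = -12736/(-6643) = -12736*(-1/6643) = 12736/6643 ≈ 1.9172)
(c - 5904) - 137*61 = (12736/6643 - 5904) - 137*61 = -39207536/6643 - 8357 = -94723087/6643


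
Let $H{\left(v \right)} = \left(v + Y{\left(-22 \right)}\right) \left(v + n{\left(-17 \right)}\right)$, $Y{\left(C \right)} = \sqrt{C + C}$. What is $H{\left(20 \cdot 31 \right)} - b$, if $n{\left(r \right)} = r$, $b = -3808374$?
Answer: $4182234 + 1206 i \sqrt{11} \approx 4.1822 \cdot 10^{6} + 3999.8 i$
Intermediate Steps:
$Y{\left(C \right)} = \sqrt{2} \sqrt{C}$ ($Y{\left(C \right)} = \sqrt{2 C} = \sqrt{2} \sqrt{C}$)
$H{\left(v \right)} = \left(-17 + v\right) \left(v + 2 i \sqrt{11}\right)$ ($H{\left(v \right)} = \left(v + \sqrt{2} \sqrt{-22}\right) \left(v - 17\right) = \left(v + \sqrt{2} i \sqrt{22}\right) \left(-17 + v\right) = \left(v + 2 i \sqrt{11}\right) \left(-17 + v\right) = \left(-17 + v\right) \left(v + 2 i \sqrt{11}\right)$)
$H{\left(20 \cdot 31 \right)} - b = \left(\left(20 \cdot 31\right)^{2} - 17 \cdot 20 \cdot 31 - 34 i \sqrt{11} + 2 i 20 \cdot 31 \sqrt{11}\right) - -3808374 = \left(620^{2} - 10540 - 34 i \sqrt{11} + 2 i 620 \sqrt{11}\right) + 3808374 = \left(384400 - 10540 - 34 i \sqrt{11} + 1240 i \sqrt{11}\right) + 3808374 = \left(373860 + 1206 i \sqrt{11}\right) + 3808374 = 4182234 + 1206 i \sqrt{11}$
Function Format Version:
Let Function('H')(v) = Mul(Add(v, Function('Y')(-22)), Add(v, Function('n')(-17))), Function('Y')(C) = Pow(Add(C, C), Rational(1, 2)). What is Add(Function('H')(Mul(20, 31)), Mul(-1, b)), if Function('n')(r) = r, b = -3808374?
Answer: Add(4182234, Mul(1206, I, Pow(11, Rational(1, 2)))) ≈ Add(4.1822e+6, Mul(3999.8, I))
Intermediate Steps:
Function('Y')(C) = Mul(Pow(2, Rational(1, 2)), Pow(C, Rational(1, 2))) (Function('Y')(C) = Pow(Mul(2, C), Rational(1, 2)) = Mul(Pow(2, Rational(1, 2)), Pow(C, Rational(1, 2))))
Function('H')(v) = Mul(Add(-17, v), Add(v, Mul(2, I, Pow(11, Rational(1, 2))))) (Function('H')(v) = Mul(Add(v, Mul(Pow(2, Rational(1, 2)), Pow(-22, Rational(1, 2)))), Add(v, -17)) = Mul(Add(v, Mul(Pow(2, Rational(1, 2)), Mul(I, Pow(22, Rational(1, 2))))), Add(-17, v)) = Mul(Add(v, Mul(2, I, Pow(11, Rational(1, 2)))), Add(-17, v)) = Mul(Add(-17, v), Add(v, Mul(2, I, Pow(11, Rational(1, 2))))))
Add(Function('H')(Mul(20, 31)), Mul(-1, b)) = Add(Add(Pow(Mul(20, 31), 2), Mul(-17, Mul(20, 31)), Mul(-34, I, Pow(11, Rational(1, 2))), Mul(2, I, Mul(20, 31), Pow(11, Rational(1, 2)))), Mul(-1, -3808374)) = Add(Add(Pow(620, 2), Mul(-17, 620), Mul(-34, I, Pow(11, Rational(1, 2))), Mul(2, I, 620, Pow(11, Rational(1, 2)))), 3808374) = Add(Add(384400, -10540, Mul(-34, I, Pow(11, Rational(1, 2))), Mul(1240, I, Pow(11, Rational(1, 2)))), 3808374) = Add(Add(373860, Mul(1206, I, Pow(11, Rational(1, 2)))), 3808374) = Add(4182234, Mul(1206, I, Pow(11, Rational(1, 2))))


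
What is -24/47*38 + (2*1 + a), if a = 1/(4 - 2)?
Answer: -1589/94 ≈ -16.904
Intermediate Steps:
a = ½ (a = 1/2 = ½ ≈ 0.50000)
-24/47*38 + (2*1 + a) = -24/47*38 + (2*1 + ½) = -24*1/47*38 + (2 + ½) = -24/47*38 + 5/2 = -912/47 + 5/2 = -1589/94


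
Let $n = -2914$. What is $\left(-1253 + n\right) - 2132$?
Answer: $-6299$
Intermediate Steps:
$\left(-1253 + n\right) - 2132 = \left(-1253 - 2914\right) - 2132 = -4167 - 2132 = -6299$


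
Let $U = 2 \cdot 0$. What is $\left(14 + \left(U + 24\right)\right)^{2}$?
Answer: $1444$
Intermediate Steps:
$U = 0$
$\left(14 + \left(U + 24\right)\right)^{2} = \left(14 + \left(0 + 24\right)\right)^{2} = \left(14 + 24\right)^{2} = 38^{2} = 1444$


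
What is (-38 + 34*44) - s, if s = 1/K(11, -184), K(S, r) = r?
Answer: 268273/184 ≈ 1458.0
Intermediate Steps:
s = -1/184 (s = 1/(-184) = -1/184 ≈ -0.0054348)
(-38 + 34*44) - s = (-38 + 34*44) - 1*(-1/184) = (-38 + 1496) + 1/184 = 1458 + 1/184 = 268273/184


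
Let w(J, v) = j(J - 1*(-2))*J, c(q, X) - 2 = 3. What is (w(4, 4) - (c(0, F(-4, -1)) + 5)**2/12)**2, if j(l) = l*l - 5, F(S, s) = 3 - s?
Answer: 120409/9 ≈ 13379.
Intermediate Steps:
c(q, X) = 5 (c(q, X) = 2 + 3 = 5)
j(l) = -5 + l**2 (j(l) = l**2 - 5 = -5 + l**2)
w(J, v) = J*(-5 + (2 + J)**2) (w(J, v) = (-5 + (J - 1*(-2))**2)*J = (-5 + (J + 2)**2)*J = (-5 + (2 + J)**2)*J = J*(-5 + (2 + J)**2))
(w(4, 4) - (c(0, F(-4, -1)) + 5)**2/12)**2 = (4*(-5 + (2 + 4)**2) - (5 + 5)**2/12)**2 = (4*(-5 + 6**2) - 10**2/12)**2 = (4*(-5 + 36) - 100/12)**2 = (4*31 - 1*25/3)**2 = (124 - 25/3)**2 = (347/3)**2 = 120409/9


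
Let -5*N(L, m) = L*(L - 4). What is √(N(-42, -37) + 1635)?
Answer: √31215/5 ≈ 35.336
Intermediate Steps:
N(L, m) = -L*(-4 + L)/5 (N(L, m) = -L*(L - 4)/5 = -L*(-4 + L)/5)
√(N(-42, -37) + 1635) = √((⅕)*(-42)*(4 - 1*(-42)) + 1635) = √((⅕)*(-42)*(4 + 42) + 1635) = √((⅕)*(-42)*46 + 1635) = √(-1932/5 + 1635) = √(6243/5) = √31215/5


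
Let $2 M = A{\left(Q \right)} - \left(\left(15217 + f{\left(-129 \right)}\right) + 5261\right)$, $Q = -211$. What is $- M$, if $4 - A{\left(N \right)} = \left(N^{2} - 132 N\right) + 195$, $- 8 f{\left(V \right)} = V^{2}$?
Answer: $\frac{727695}{16} \approx 45481.0$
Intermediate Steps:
$f{\left(V \right)} = - \frac{V^{2}}{8}$
$A{\left(N \right)} = -191 - N^{2} + 132 N$ ($A{\left(N \right)} = 4 - \left(\left(N^{2} - 132 N\right) + 195\right) = 4 - \left(195 + N^{2} - 132 N\right) = -191 - N^{2} + 132 N$)
$M = - \frac{727695}{16}$ ($M = \frac{\left(-191 - \left(-211\right)^{2} + 132 \left(-211\right)\right) - \left(\left(15217 - \frac{\left(-129\right)^{2}}{8}\right) + 5261\right)}{2} = \frac{\left(-191 - 44521 - 27852\right) - \left(\left(15217 - \frac{16641}{8}\right) + 5261\right)}{2} = \frac{-72564 - \left(\frac{105095}{8} + 5261\right)}{2} = \frac{-72564 - \frac{147183}{8}}{2} = \frac{1}{2} \left(- \frac{727695}{8}\right) = - \frac{727695}{16} \approx -45481.0$)
$- M = \left(-1\right) \left(- \frac{727695}{16}\right) = \frac{727695}{16}$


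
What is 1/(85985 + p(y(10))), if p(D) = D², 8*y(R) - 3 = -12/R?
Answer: 1600/137576081 ≈ 1.1630e-5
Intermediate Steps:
y(R) = 3/8 - 3/(2*R) (y(R) = 3/8 + (-12/R)/8 = 3/8 - 3/(2*R))
1/(85985 + p(y(10))) = 1/(85985 + ((3/8)*(-4 + 10)/10)²) = 1/(85985 + ((3/8)*(⅒)*6)²) = 1/(85985 + (9/40)²) = 1/(85985 + 81/1600) = 1/(137576081/1600) = 1600/137576081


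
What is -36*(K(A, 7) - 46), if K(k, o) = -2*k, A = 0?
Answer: 1656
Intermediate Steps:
-36*(K(A, 7) - 46) = -36*(-2*0 - 46) = -36*(0 - 46) = -36*(-46) = 1656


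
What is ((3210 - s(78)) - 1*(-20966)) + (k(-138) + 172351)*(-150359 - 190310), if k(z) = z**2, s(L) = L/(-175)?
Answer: -11410405838747/175 ≈ -6.5202e+10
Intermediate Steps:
s(L) = -L/175 (s(L) = L*(-1/175) = -L/175)
((3210 - s(78)) - 1*(-20966)) + (k(-138) + 172351)*(-150359 - 190310) = ((3210 - (-1)*78/175) - 1*(-20966)) + ((-138)**2 + 172351)*(-150359 - 190310) = ((3210 - 1*(-78/175)) + 20966) + (19044 + 172351)*(-340669) = ((3210 + 78/175) + 20966) + 191395*(-340669) = (561828/175 + 20966) - 65202343255 = 4230878/175 - 65202343255 = -11410405838747/175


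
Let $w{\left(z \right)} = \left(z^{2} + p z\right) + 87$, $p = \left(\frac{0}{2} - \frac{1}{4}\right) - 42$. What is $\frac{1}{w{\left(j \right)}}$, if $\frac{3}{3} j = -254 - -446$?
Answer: $\frac{1}{28839} \approx 3.4675 \cdot 10^{-5}$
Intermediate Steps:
$p = - \frac{169}{4}$ ($p = \left(0 \cdot \frac{1}{2} - \frac{1}{4}\right) - 42 = \left(0 - \frac{1}{4}\right) - 42 = - \frac{1}{4} - 42 = - \frac{169}{4} \approx -42.25$)
$j = 192$ ($j = -254 - -446 = -254 + 446 = 192$)
$w{\left(z \right)} = 87 + z^{2} - \frac{169 z}{4}$ ($w{\left(z \right)} = \left(z^{2} - \frac{169 z}{4}\right) + 87 = 87 + z^{2} - \frac{169 z}{4}$)
$\frac{1}{w{\left(j \right)}} = \frac{1}{87 + 192^{2} - 8112} = \frac{1}{87 + 36864 - 8112} = \frac{1}{28839}$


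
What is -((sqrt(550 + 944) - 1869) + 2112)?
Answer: -243 - 3*sqrt(166) ≈ -281.65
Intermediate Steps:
-((sqrt(550 + 944) - 1869) + 2112) = -((sqrt(1494) - 1869) + 2112) = -((3*sqrt(166) - 1869) + 2112) = -((-1869 + 3*sqrt(166)) + 2112) = -(243 + 3*sqrt(166)) = -243 - 3*sqrt(166)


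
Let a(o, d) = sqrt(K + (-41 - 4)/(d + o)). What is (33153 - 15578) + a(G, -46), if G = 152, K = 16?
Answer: 17575 + sqrt(175006)/106 ≈ 17579.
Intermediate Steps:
a(o, d) = sqrt(16 - 45/(d + o)) (a(o, d) = sqrt(16 + (-41 - 4)/(d + o)) = sqrt(16 - 45/(d + o)))
(33153 - 15578) + a(G, -46) = (33153 - 15578) + sqrt((-45 + 16*(-46) + 16*152)/(-46 + 152)) = 17575 + sqrt((-45 - 736 + 2432)/106) = 17575 + sqrt((1/106)*1651) = 17575 + sqrt(1651/106) = 17575 + sqrt(175006)/106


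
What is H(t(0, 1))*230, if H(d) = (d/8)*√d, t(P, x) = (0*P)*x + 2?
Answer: 115*√2/2 ≈ 81.317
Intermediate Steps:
t(P, x) = 2 (t(P, x) = 0*x + 2 = 0 + 2 = 2)
H(d) = d^(3/2)/8 (H(d) = (d*(⅛))*√d = (d/8)*√d = d^(3/2)/8)
H(t(0, 1))*230 = (2^(3/2)/8)*230 = ((2*√2)/8)*230 = (√2/4)*230 = 115*√2/2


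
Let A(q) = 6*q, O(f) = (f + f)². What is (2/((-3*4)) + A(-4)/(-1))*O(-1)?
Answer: 286/3 ≈ 95.333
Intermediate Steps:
O(f) = 4*f² (O(f) = (2*f)² = 4*f²)
(2/((-3*4)) + A(-4)/(-1))*O(-1) = (2/((-3*4)) + (6*(-4))/(-1))*(4*(-1)²) = (2/(-12) - 24*(-1))*(4*1) = (2*(-1/12) + 24)*4 = (-⅙ + 24)*4 = (143/6)*4 = 286/3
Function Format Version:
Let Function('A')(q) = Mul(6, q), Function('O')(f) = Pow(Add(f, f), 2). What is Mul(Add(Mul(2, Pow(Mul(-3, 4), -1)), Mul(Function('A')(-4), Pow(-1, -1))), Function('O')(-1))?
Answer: Rational(286, 3) ≈ 95.333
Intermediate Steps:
Function('O')(f) = Mul(4, Pow(f, 2)) (Function('O')(f) = Pow(Mul(2, f), 2) = Mul(4, Pow(f, 2)))
Mul(Add(Mul(2, Pow(Mul(-3, 4), -1)), Mul(Function('A')(-4), Pow(-1, -1))), Function('O')(-1)) = Mul(Add(Mul(2, Pow(Mul(-3, 4), -1)), Mul(Mul(6, -4), Pow(-1, -1))), Mul(4, Pow(-1, 2))) = Mul(Add(Mul(2, Pow(-12, -1)), Mul(-24, -1)), Mul(4, 1)) = Mul(Add(Mul(2, Rational(-1, 12)), 24), 4) = Mul(Add(Rational(-1, 6), 24), 4) = Mul(Rational(143, 6), 4) = Rational(286, 3)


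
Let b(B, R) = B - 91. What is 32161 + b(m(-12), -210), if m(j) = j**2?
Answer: 32214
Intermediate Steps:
b(B, R) = -91 + B
32161 + b(m(-12), -210) = 32161 + (-91 + (-12)**2) = 32161 + (-91 + 144) = 32161 + 53 = 32214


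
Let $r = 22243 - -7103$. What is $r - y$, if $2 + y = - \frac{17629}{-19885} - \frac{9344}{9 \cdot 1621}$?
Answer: $\frac{8513849889179}{290102265} \approx 29348.0$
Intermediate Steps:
$r = 29346$ ($r = 22243 + 7103 = 29346$)
$y = - \frac{508820489}{290102265}$ ($y = -2 - \left(- \frac{17629}{19885} + \frac{9344}{14589}\right) = -2 + \left(\frac{17629}{19885} - \frac{9344}{14589}\right) = -2 + \frac{71384041}{290102265} = - \frac{508820489}{290102265} \approx -1.7539$)
$r - y = 29346 - - \frac{508820489}{290102265} = 29346 + \frac{508820489}{290102265} = \frac{8513849889179}{290102265}$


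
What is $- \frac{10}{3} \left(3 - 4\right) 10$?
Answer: $\frac{100}{3} \approx 33.333$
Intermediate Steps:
$- \frac{10}{3} \left(3 - 4\right) 10 = \left(-10\right) \frac{1}{3} \left(3 - 4\right) 10 = \left(- \frac{10}{3}\right) \left(-1\right) 10 = \frac{10}{3} \cdot 10 = \frac{100}{3}$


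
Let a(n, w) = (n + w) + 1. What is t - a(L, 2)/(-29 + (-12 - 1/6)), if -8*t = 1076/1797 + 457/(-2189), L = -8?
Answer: -1323003265/7772858808 ≈ -0.17021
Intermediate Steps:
a(n, w) = 1 + n + w
t = -1534135/31469064 (t = -(1076/1797 + 457/(-2189))/8 = -(1076*(1/1797) + 457*(-1/2189))/8 = -(1076/1797 - 457/2189)/8 = -⅛*1534135/3933633 = -1534135/31469064 ≈ -0.048751)
t - a(L, 2)/(-29 + (-12 - 1/6)) = -1534135/31469064 - (1 - 8 + 2)/(-29 + (-12 - 1/6)) = -1534135/31469064 - (-5)/(-29 + (-12 - 1*⅙)) = -1534135/31469064 - (-5)/(-29 + (-12 - ⅙)) = -1534135/31469064 - (-5)/(-29 - 73/6) = -1534135/31469064 - (-5)/(-247/6) = -1534135/31469064 - (-5)*(-6)/247 = -1534135/31469064 - 1*30/247 = -1534135/31469064 - 30/247 = -1323003265/7772858808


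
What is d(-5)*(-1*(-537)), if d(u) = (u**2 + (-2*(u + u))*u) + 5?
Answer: -37590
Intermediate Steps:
d(u) = 5 - 3*u**2 (d(u) = (u**2 + (-4*u)*u) + 5 = (u**2 - 4*u**2) + 5 = -3*u**2 + 5 = 5 - 3*u**2)
d(-5)*(-1*(-537)) = (5 - 3*(-5)**2)*(-1*(-537)) = (5 - 3*25)*537 = (5 - 75)*537 = -70*537 = -37590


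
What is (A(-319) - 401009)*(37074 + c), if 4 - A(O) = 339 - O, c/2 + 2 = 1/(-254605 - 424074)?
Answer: -10105291013768064/678679 ≈ -1.4890e+10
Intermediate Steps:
c = -2714718/678679 (c = -4 + 2/(-254605 - 424074) = -4 + 2/(-678679) = -4 + 2*(-1/678679) = -4 - 2/678679 = -2714718/678679 ≈ -4.0000)
A(O) = -335 + O (A(O) = 4 - (339 - O) = 4 + (-339 + O) = -335 + O)
(A(-319) - 401009)*(37074 + c) = ((-335 - 319) - 401009)*(37074 - 2714718/678679) = (-654 - 401009)*(25158630528/678679) = -401663*25158630528/678679 = -10105291013768064/678679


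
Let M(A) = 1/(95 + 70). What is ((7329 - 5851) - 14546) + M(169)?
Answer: -2156219/165 ≈ -13068.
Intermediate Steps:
M(A) = 1/165
((7329 - 5851) - 14546) + M(169) = ((7329 - 5851) - 14546) + 1/165 = (1478 - 14546) + 1/165 = -13068 + 1/165 = -2156219/165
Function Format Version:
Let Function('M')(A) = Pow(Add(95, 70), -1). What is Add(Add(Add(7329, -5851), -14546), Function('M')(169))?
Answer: Rational(-2156219, 165) ≈ -13068.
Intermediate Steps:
Function('M')(A) = Rational(1, 165) (Function('M')(A) = Pow(165, -1) = Rational(1, 165))
Add(Add(Add(7329, -5851), -14546), Function('M')(169)) = Add(Add(Add(7329, -5851), -14546), Rational(1, 165)) = Add(Add(1478, -14546), Rational(1, 165)) = Add(-13068, Rational(1, 165)) = Rational(-2156219, 165)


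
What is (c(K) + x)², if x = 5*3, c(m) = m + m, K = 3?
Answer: 441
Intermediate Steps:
c(m) = 2*m
x = 15
(c(K) + x)² = (2*3 + 15)² = (6 + 15)² = 21² = 441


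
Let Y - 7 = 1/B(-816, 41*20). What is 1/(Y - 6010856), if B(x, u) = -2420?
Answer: -2420/14546254581 ≈ -1.6637e-7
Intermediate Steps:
Y = 16939/2420 (Y = 7 + 1/(-2420) = 7 - 1/2420 = 16939/2420 ≈ 6.9996)
1/(Y - 6010856) = 1/(16939/2420 - 6010856) = 1/(-14546254581/2420) = -2420/14546254581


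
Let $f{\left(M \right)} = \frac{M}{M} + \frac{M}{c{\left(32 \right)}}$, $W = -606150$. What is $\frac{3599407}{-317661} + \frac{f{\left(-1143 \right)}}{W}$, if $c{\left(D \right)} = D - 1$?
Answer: $- \frac{11272473984253}{994842778275} \approx -11.331$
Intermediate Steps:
$c{\left(D \right)} = -1 + D$ ($c{\left(D \right)} = D - 1 = -1 + D$)
$f{\left(M \right)} = 1 + \frac{M}{31}$ ($f{\left(M \right)} = \frac{M}{M} + \frac{M}{-1 + 32} = 1 + \frac{M}{31}$)
$\frac{3599407}{-317661} + \frac{f{\left(-1143 \right)}}{W} = \frac{3599407}{-317661} + \frac{1 + \frac{1}{31} \left(-1143\right)}{-606150} = 3599407 \left(- \frac{1}{317661}\right) + \left(1 - \frac{1143}{31}\right) \left(- \frac{1}{606150}\right) = - \frac{3599407}{317661} - - \frac{556}{9395325} = - \frac{3599407}{317661} + \frac{556}{9395325} = - \frac{11272473984253}{994842778275}$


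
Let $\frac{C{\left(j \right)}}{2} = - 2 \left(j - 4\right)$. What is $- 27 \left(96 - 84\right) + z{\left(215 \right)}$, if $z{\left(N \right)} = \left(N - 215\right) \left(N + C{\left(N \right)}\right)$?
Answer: $-324$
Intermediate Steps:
$C{\left(j \right)} = 16 - 4 j$ ($C{\left(j \right)} = 2 \left(- 2 \left(j - 4\right)\right) = 2 \left(- 2 \left(-4 + j\right)\right) = 2 \left(8 - 2 j\right) = 16 - 4 j$)
$z{\left(N \right)} = \left(-215 + N\right) \left(16 - 3 N\right)$ ($z{\left(N \right)} = \left(N - 215\right) \left(N - \left(-16 + 4 N\right)\right) = \left(-215 + N\right) \left(16 - 3 N\right)$)
$- 27 \left(96 - 84\right) + z{\left(215 \right)} = - 27 \left(96 - 84\right) - \left(-138675 + 138675\right) = \left(-27\right) 12 - 0 = -324 - 0 = -324 + 0 = -324$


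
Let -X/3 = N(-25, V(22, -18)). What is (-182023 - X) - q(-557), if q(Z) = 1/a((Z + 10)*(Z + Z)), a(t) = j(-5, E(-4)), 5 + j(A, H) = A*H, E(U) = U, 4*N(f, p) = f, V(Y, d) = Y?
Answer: -10922509/60 ≈ -1.8204e+5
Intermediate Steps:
N(f, p) = f/4
X = 75/4 (X = -3*(-25)/4 = -3*(-25/4) = 75/4 ≈ 18.750)
j(A, H) = -5 + A*H
a(t) = 15 (a(t) = -5 - 5*(-4) = -5 + 20 = 15)
q(Z) = 1/15
(-182023 - X) - q(-557) = (-182023 - 1*75/4) - 1*1/15 = (-182023 - 75/4) - 1/15 = -728167/4 - 1/15 = -10922509/60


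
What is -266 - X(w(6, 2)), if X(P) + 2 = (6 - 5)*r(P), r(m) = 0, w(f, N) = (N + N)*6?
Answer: -264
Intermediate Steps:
w(f, N) = 12*N (w(f, N) = (2*N)*6 = 12*N)
X(P) = -2 (X(P) = -2 + (6 - 5)*0 = -2 + 1*0 = -2 + 0 = -2)
-266 - X(w(6, 2)) = -266 - 1*(-2) = -266 + 2 = -264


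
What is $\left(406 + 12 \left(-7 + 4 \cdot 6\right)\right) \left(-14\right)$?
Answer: $-8540$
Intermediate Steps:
$\left(406 + 12 \left(-7 + 4 \cdot 6\right)\right) \left(-14\right) = \left(406 + 12 \left(-7 + 24\right)\right) \left(-14\right) = \left(406 + 12 \cdot 17\right) \left(-14\right) = \left(406 + 204\right) \left(-14\right) = 610 \left(-14\right) = -8540$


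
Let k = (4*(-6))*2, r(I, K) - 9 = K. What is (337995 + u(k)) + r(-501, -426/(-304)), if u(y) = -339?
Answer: 51325293/152 ≈ 3.3767e+5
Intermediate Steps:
r(I, K) = 9 + K
k = -48 (k = -24*2 = -48)
(337995 + u(k)) + r(-501, -426/(-304)) = (337995 - 339) + (9 - 426/(-304)) = 337656 + (9 - 426*(-1/304)) = 337656 + (9 + 213/152) = 337656 + 1581/152 = 51325293/152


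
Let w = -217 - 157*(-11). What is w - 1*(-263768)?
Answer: 265278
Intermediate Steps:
w = 1510 (w = -217 + 1727 = 1510)
w - 1*(-263768) = 1510 - 1*(-263768) = 1510 + 263768 = 265278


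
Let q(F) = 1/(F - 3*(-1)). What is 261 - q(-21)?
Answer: 4699/18 ≈ 261.06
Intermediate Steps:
q(F) = 1/(3 + F) (q(F) = 1/(F + 3) = 1/(3 + F))
261 - q(-21) = 261 - 1/(3 - 21) = 261 - 1/(-18) = 261 - 1*(-1/18) = 261 + 1/18 = 4699/18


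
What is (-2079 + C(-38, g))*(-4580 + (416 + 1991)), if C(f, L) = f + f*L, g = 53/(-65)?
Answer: 294639243/65 ≈ 4.5329e+6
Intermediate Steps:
g = -53/65 (g = 53*(-1/65) = -53/65 ≈ -0.81538)
C(f, L) = f + L*f
(-2079 + C(-38, g))*(-4580 + (416 + 1991)) = (-2079 - 38*(1 - 53/65))*(-4580 + (416 + 1991)) = (-2079 - 38*12/65)*(-4580 + 2407) = (-2079 - 456/65)*(-2173) = -135591/65*(-2173) = 294639243/65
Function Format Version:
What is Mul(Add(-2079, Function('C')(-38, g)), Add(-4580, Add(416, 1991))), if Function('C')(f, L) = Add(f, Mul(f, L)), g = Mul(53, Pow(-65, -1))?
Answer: Rational(294639243, 65) ≈ 4.5329e+6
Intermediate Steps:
g = Rational(-53, 65) (g = Mul(53, Rational(-1, 65)) = Rational(-53, 65) ≈ -0.81538)
Function('C')(f, L) = Add(f, Mul(L, f))
Mul(Add(-2079, Function('C')(-38, g)), Add(-4580, Add(416, 1991))) = Mul(Add(-2079, Mul(-38, Add(1, Rational(-53, 65)))), Add(-4580, Add(416, 1991))) = Mul(Add(-2079, Mul(-38, Rational(12, 65))), Add(-4580, 2407)) = Mul(Add(-2079, Rational(-456, 65)), -2173) = Mul(Rational(-135591, 65), -2173) = Rational(294639243, 65)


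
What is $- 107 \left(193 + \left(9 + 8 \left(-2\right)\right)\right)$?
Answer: $-19902$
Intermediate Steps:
$- 107 \left(193 + \left(9 + 8 \left(-2\right)\right)\right) = - 107 \left(193 + \left(9 - 16\right)\right) = - 107 \left(193 - 7\right) = \left(-107\right) 186 = -19902$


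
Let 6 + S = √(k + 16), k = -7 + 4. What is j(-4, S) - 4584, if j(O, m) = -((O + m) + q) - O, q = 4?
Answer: -4574 - √13 ≈ -4577.6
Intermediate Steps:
k = -3
S = -6 + √13 (S = -6 + √(-3 + 16) = -6 + √13 ≈ -2.3944)
j(O, m) = -4 - m - 2*O (j(O, m) = -((O + m) + 4) - O = -(4 + O + m) - O = (-4 - O - m) - O = -4 - m - 2*O)
j(-4, S) - 4584 = (-4 - (-6 + √13) - 2*(-4)) - 4584 = (-4 + (6 - √13) + 8) - 4584 = (10 - √13) - 4584 = -4574 - √13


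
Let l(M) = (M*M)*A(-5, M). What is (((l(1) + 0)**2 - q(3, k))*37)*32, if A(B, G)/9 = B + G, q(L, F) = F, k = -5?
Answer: 1540384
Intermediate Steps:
A(B, G) = 9*B + 9*G (A(B, G) = 9*(B + G) = 9*B + 9*G)
l(M) = M**2*(-45 + 9*M) (l(M) = (M*M)*(9*(-5) + 9*M) = M**2*(-45 + 9*M))
(((l(1) + 0)**2 - q(3, k))*37)*32 = (((9*1**2*(-5 + 1) + 0)**2 - 1*(-5))*37)*32 = (((9*1*(-4) + 0)**2 + 5)*37)*32 = (((-36 + 0)**2 + 5)*37)*32 = (((-36)**2 + 5)*37)*32 = ((1296 + 5)*37)*32 = (1301*37)*32 = 48137*32 = 1540384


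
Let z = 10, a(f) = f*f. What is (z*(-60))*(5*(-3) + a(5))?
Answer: -6000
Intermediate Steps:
a(f) = f²
(z*(-60))*(5*(-3) + a(5)) = (10*(-60))*(5*(-3) + 5²) = -600*(-15 + 25) = -600*10 = -6000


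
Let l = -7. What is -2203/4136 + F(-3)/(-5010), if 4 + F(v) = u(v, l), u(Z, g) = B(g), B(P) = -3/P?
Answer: -7715581/14504952 ≈ -0.53193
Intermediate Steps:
u(Z, g) = -3/g
F(v) = -25/7 (F(v) = -4 - 3/(-7) = -4 - 3*(-1/7) = -4 + 3/7 = -25/7)
-2203/4136 + F(-3)/(-5010) = -2203/4136 - 25/7/(-5010) = -2203*1/4136 - 25/7*(-1/5010) = -2203/4136 + 5/7014 = -7715581/14504952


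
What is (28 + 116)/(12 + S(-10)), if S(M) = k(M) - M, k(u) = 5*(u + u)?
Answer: -24/13 ≈ -1.8462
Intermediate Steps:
k(u) = 10*u (k(u) = 5*(2*u) = 10*u)
S(M) = 9*M (S(M) = 10*M - M = 9*M)
(28 + 116)/(12 + S(-10)) = (28 + 116)/(12 + 9*(-10)) = 144/(12 - 90) = 144/(-78) = 144*(-1/78) = -24/13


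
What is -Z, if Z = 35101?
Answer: -35101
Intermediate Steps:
-Z = -1*35101 = -35101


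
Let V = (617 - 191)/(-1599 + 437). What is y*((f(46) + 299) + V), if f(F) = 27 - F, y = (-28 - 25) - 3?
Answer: -1299736/83 ≈ -15659.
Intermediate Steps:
V = -213/581 (V = 426/(-1162) = 426*(-1/1162) = -213/581 ≈ -0.36661)
y = -56 (y = -53 - 3 = -56)
y*((f(46) + 299) + V) = -56*(((27 - 1*46) + 299) - 213/581) = -56*(((27 - 46) + 299) - 213/581) = -56*((-19 + 299) - 213/581) = -56*(280 - 213/581) = -56*162467/581 = -1299736/83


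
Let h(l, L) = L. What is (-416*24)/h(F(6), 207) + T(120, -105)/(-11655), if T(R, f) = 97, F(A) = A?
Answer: -12931511/268065 ≈ -48.240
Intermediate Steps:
(-416*24)/h(F(6), 207) + T(120, -105)/(-11655) = -416*24/207 + 97/(-11655) = -9984*1/207 + 97*(-1/11655) = -3328/69 - 97/11655 = -12931511/268065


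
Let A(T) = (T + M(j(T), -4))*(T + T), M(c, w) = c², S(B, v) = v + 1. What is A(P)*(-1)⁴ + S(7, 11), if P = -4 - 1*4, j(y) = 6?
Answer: -436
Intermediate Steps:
S(B, v) = 1 + v
P = -8 (P = -4 - 4 = -8)
A(T) = 2*T*(36 + T) (A(T) = (T + 6²)*(T + T) = (T + 36)*(2*T) = (36 + T)*(2*T) = 2*T*(36 + T))
A(P)*(-1)⁴ + S(7, 11) = (2*(-8)*(36 - 8))*(-1)⁴ + (1 + 11) = (2*(-8)*28)*1 + 12 = -448*1 + 12 = -448 + 12 = -436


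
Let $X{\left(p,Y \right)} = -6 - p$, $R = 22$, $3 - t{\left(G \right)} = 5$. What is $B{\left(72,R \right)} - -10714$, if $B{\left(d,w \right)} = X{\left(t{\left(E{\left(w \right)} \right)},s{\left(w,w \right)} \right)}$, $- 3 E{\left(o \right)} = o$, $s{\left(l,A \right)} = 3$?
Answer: $10710$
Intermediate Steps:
$E{\left(o \right)} = - \frac{o}{3}$
$t{\left(G \right)} = -2$ ($t{\left(G \right)} = 3 - 5 = -2$)
$B{\left(d,w \right)} = -4$ ($B{\left(d,w \right)} = -6 - -2 = -6 + 2 = -4$)
$B{\left(72,R \right)} - -10714 = -4 - -10714 = -4 + 10714 = 10710$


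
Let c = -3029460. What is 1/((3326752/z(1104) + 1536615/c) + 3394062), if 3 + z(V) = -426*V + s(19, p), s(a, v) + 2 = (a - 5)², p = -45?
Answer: 13563700276/46035936822877289 ≈ 2.9463e-7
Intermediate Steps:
s(a, v) = -2 + (-5 + a)² (s(a, v) = -2 + (a - 5)² = -2 + (-5 + a)²)
z(V) = 191 - 426*V (z(V) = -3 + (-426*V + (-2 + (-5 + 19)²)) = -3 + (-426*V + (-2 + 14²)) = -3 + (-426*V + (-2 + 196)) = -3 + (-426*V + 194) = -3 + (194 - 426*V) = 191 - 426*V)
1/((3326752/z(1104) + 1536615/c) + 3394062) = 1/((3326752/(191 - 426*1104) + 1536615/(-3029460)) + 3394062) = 1/((3326752/(191 - 470304) + 1536615*(-1/3029460)) + 3394062) = 1/((3326752/(-470113) - 102441/201964) + 3394062) = 1/((3326752*(-1/470113) - 102441/201964) + 3394062) = 1/((-3326752/470113 - 102441/201964) + 3394062) = 1/(-102863283823/13563700276 + 3394062) = 1/(46035936822877289/13563700276) = 13563700276/46035936822877289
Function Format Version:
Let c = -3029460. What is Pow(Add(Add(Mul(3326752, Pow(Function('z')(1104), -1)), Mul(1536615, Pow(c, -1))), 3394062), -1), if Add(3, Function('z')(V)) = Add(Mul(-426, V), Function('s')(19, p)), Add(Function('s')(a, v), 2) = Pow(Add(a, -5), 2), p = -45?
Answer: Rational(13563700276, 46035936822877289) ≈ 2.9463e-7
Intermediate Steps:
Function('s')(a, v) = Add(-2, Pow(Add(-5, a), 2)) (Function('s')(a, v) = Add(-2, Pow(Add(a, -5), 2)) = Add(-2, Pow(Add(-5, a), 2)))
Function('z')(V) = Add(191, Mul(-426, V)) (Function('z')(V) = Add(-3, Add(Mul(-426, V), Add(-2, Pow(Add(-5, 19), 2)))) = Add(-3, Add(Mul(-426, V), Add(-2, Pow(14, 2)))) = Add(-3, Add(Mul(-426, V), Add(-2, 196))) = Add(-3, Add(Mul(-426, V), 194)) = Add(-3, Add(194, Mul(-426, V))) = Add(191, Mul(-426, V)))
Pow(Add(Add(Mul(3326752, Pow(Function('z')(1104), -1)), Mul(1536615, Pow(c, -1))), 3394062), -1) = Pow(Add(Add(Mul(3326752, Pow(Add(191, Mul(-426, 1104)), -1)), Mul(1536615, Pow(-3029460, -1))), 3394062), -1) = Pow(Add(Add(Mul(3326752, Pow(Add(191, -470304), -1)), Mul(1536615, Rational(-1, 3029460))), 3394062), -1) = Pow(Add(Add(Mul(3326752, Pow(-470113, -1)), Rational(-102441, 201964)), 3394062), -1) = Pow(Add(Add(Mul(3326752, Rational(-1, 470113)), Rational(-102441, 201964)), 3394062), -1) = Pow(Add(Add(Rational(-3326752, 470113), Rational(-102441, 201964)), 3394062), -1) = Pow(Add(Rational(-102863283823, 13563700276), 3394062), -1) = Pow(Rational(46035936822877289, 13563700276), -1) = Rational(13563700276, 46035936822877289)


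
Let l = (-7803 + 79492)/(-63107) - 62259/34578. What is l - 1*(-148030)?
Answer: 107670634927475/727371282 ≈ 1.4803e+5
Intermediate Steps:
l = -2135946985/727371282 (l = 71689*(-1/63107) - 62259*1/34578 = -71689/63107 - 20753/11526 = -2135946985/727371282 ≈ -2.9365)
l - 1*(-148030) = -2135946985/727371282 - 1*(-148030) = -2135946985/727371282 + 148030 = 107670634927475/727371282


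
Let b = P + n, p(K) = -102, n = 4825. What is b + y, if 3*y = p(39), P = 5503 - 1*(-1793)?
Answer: 12087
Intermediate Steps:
P = 7296 (P = 5503 + 1793 = 7296)
y = -34 (y = (1/3)*(-102) = -34)
b = 12121 (b = 7296 + 4825 = 12121)
b + y = 12121 - 34 = 12087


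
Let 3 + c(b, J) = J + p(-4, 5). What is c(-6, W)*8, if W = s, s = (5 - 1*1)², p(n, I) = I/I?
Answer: 112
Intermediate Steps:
p(n, I) = 1
s = 16 (s = (5 - 1)² = 4² = 16)
W = 16
c(b, J) = -2 + J (c(b, J) = -3 + (J + 1) = -3 + (1 + J) = -2 + J)
c(-6, W)*8 = (-2 + 16)*8 = 14*8 = 112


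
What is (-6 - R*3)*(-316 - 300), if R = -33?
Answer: -57288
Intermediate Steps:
(-6 - R*3)*(-316 - 300) = (-6 - (-33)*3)*(-316 - 300) = (-6 - 1*(-99))*(-616) = (-6 + 99)*(-616) = 93*(-616) = -57288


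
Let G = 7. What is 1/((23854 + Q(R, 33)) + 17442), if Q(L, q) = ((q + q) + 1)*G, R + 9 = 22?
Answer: 1/41765 ≈ 2.3943e-5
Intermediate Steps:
R = 13 (R = -9 + 22 = 13)
Q(L, q) = 7 + 14*q (Q(L, q) = ((q + q) + 1)*7 = (2*q + 1)*7 = (1 + 2*q)*7 = 7 + 14*q)
1/((23854 + Q(R, 33)) + 17442) = 1/((23854 + (7 + 14*33)) + 17442) = 1/((23854 + (7 + 462)) + 17442) = 1/((23854 + 469) + 17442) = 1/(24323 + 17442) = 1/41765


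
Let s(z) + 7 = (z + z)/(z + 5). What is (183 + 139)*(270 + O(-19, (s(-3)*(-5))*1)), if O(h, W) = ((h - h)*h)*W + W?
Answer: 103040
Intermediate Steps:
s(z) = -7 + 2*z/(5 + z) (s(z) = -7 + (z + z)/(z + 5) = -7 + (2*z)/(5 + z) = -7 + 2*z/(5 + z))
O(h, W) = W (O(h, W) = (0*h)*W + W = 0*W + W = 0 + W = W)
(183 + 139)*(270 + O(-19, (s(-3)*(-5))*1)) = (183 + 139)*(270 + ((5*(-7 - 1*(-3))/(5 - 3))*(-5))*1) = 322*(270 + ((5*(-7 + 3)/2)*(-5))*1) = 322*(270 + ((5*(½)*(-4))*(-5))*1) = 322*(270 - 10*(-5)*1) = 322*(270 + 50*1) = 322*(270 + 50) = 322*320 = 103040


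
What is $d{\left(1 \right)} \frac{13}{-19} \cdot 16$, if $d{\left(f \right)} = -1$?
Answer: $\frac{208}{19} \approx 10.947$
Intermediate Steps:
$d{\left(1 \right)} \frac{13}{-19} \cdot 16 = - \frac{13}{-19} \cdot 16 = - \frac{13 \left(-1\right)}{19} \cdot 16 = \left(-1\right) \left(- \frac{13}{19}\right) 16 = \frac{13}{19} \cdot 16 = \frac{208}{19}$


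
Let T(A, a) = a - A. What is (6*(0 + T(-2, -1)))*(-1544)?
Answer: -9264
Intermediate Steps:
(6*(0 + T(-2, -1)))*(-1544) = (6*(0 + (-1 - 1*(-2))))*(-1544) = (6*(0 + (-1 + 2)))*(-1544) = (6*(0 + 1))*(-1544) = (6*1)*(-1544) = 6*(-1544) = -9264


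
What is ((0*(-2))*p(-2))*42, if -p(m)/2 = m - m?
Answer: 0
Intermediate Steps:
p(m) = 0 (p(m) = -2*(m - m) = -2*0 = 0)
((0*(-2))*p(-2))*42 = ((0*(-2))*0)*42 = (0*0)*42 = 0*42 = 0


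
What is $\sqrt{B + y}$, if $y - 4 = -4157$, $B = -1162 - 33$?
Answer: $2 i \sqrt{1337} \approx 73.13 i$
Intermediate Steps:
$B = -1195$ ($B = -1162 - 33 = -1195$)
$y = -4153$ ($y = 4 - 4157 = -4153$)
$\sqrt{B + y} = \sqrt{-1195 - 4153} = \sqrt{-5348} = 2 i \sqrt{1337}$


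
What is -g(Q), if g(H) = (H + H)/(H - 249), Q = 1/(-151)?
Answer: -1/18800 ≈ -5.3191e-5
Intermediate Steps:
Q = -1/151 ≈ -0.0066225
g(H) = 2*H/(-249 + H) (g(H) = (2*H)/(-249 + H) = 2*H/(-249 + H))
-g(Q) = -2*(-1)/(151*(-249 - 1/151)) = -2*(-1)/(151*(-37600/151)) = -2*(-1)*(-151)/(151*37600) = -1*1/18800 = -1/18800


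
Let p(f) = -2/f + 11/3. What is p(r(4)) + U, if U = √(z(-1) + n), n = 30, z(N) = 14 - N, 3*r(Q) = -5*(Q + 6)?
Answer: 284/75 + 3*√5 ≈ 10.495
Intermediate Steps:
r(Q) = -10 - 5*Q/3 (r(Q) = (-5*(Q + 6))/3 = (-5*(6 + Q))/3 = (-30 - 5*Q)/3 = -10 - 5*Q/3)
p(f) = 11/3 - 2/f (p(f) = -2/f + 11*(⅓) = -2/f + 11/3 = 11/3 - 2/f)
U = 3*√5 (U = √((14 - 1*(-1)) + 30) = √((14 + 1) + 30) = √(15 + 30) = √45 = 3*√5 ≈ 6.7082)
p(r(4)) + U = (11/3 - 2/(-10 - 5/3*4)) + 3*√5 = (11/3 - 2/(-10 - 20/3)) + 3*√5 = (11/3 - 2/(-50/3)) + 3*√5 = (11/3 - 2*(-3/50)) + 3*√5 = (11/3 + 3/25) + 3*√5 = 284/75 + 3*√5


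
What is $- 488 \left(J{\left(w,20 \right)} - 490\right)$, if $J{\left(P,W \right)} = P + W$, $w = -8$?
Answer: $233264$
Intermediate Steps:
$- 488 \left(J{\left(w,20 \right)} - 490\right) = - 488 \left(\left(-8 + 20\right) - 490\right) = - 488 \left(12 - 490\right) = \left(-488\right) \left(-478\right) = 233264$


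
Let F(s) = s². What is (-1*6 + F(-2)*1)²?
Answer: 4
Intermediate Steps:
(-1*6 + F(-2)*1)² = (-1*6 + (-2)²*1)² = (-6 + 4*1)² = (-6 + 4)² = (-2)² = 4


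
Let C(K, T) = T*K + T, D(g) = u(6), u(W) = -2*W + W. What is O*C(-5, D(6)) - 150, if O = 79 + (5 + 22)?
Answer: 2394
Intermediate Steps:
u(W) = -W
D(g) = -6 (D(g) = -1*6 = -6)
C(K, T) = T + K*T (C(K, T) = K*T + T = T + K*T)
O = 106 (O = 79 + 27 = 106)
O*C(-5, D(6)) - 150 = 106*(-6*(1 - 5)) - 150 = 106*(-6*(-4)) - 150 = 106*24 - 150 = 2544 - 150 = 2394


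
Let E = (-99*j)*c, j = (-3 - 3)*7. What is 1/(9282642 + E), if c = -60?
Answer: 1/9033162 ≈ 1.1070e-7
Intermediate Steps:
j = -42 (j = -6*7 = -42)
E = -249480 (E = -99*(-42)*(-60) = 4158*(-60) = -249480)
1/(9282642 + E) = 1/(9282642 - 249480) = 1/9033162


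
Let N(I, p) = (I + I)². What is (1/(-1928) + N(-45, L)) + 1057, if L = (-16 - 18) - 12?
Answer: 17654695/1928 ≈ 9157.0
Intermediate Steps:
L = -46 (L = -34 - 12 = -46)
N(I, p) = 4*I² (N(I, p) = (2*I)² = 4*I²)
(1/(-1928) + N(-45, L)) + 1057 = (1/(-1928) + 4*(-45)²) + 1057 = (-1/1928 + 4*2025) + 1057 = (-1/1928 + 8100) + 1057 = 15616799/1928 + 1057 = 17654695/1928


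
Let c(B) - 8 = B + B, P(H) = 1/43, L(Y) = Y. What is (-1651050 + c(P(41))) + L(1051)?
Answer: -70949611/43 ≈ -1.6500e+6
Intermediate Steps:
P(H) = 1/43
c(B) = 8 + 2*B (c(B) = 8 + (B + B) = 8 + 2*B)
(-1651050 + c(P(41))) + L(1051) = (-1651050 + (8 + 2*(1/43))) + 1051 = (-1651050 + (8 + 2/43)) + 1051 = (-1651050 + 346/43) + 1051 = -70994804/43 + 1051 = -70949611/43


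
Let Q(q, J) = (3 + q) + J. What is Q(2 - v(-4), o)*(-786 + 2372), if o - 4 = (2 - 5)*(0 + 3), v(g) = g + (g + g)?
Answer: 19032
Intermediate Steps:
v(g) = 3*g (v(g) = g + 2*g = 3*g)
o = -5 (o = 4 + (2 - 5)*(0 + 3) = 4 - 3*3 = 4 - 9 = -5)
Q(q, J) = 3 + J + q
Q(2 - v(-4), o)*(-786 + 2372) = (3 - 5 + (2 - 3*(-4)))*(-786 + 2372) = (3 - 5 + (2 - 1*(-12)))*1586 = (3 - 5 + (2 + 12))*1586 = (3 - 5 + 14)*1586 = 12*1586 = 19032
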